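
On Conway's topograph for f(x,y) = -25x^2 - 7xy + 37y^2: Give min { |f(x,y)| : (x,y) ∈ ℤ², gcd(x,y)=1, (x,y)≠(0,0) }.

descent: ρ → (37,7,-25)
descent: ρ → (-25,43,19)  [lands on river]
river: ρ → (19,33,-35)
river: ρ → (-35,37,17)
river: ρ → (17,31,-41)
river: ρ → (-41,51,7)
river: ρ → (7,61,-1)
river: ρ → (-1,61,7)
river: ρ → (7,51,-41)
river: ρ → (-41,31,17)
river: ρ → (17,37,-35)
river: ρ → (-35,33,19)
river: ρ → (19,43,-25)
river: ρ → (-25,57,5)
river: ρ → (5,53,-47)
river: ρ → (-47,41,11)
river: ρ → (11,47,-35)
river: ρ → (-35,23,23)
river: ρ → (23,23,-35)
river: ρ → (-35,47,11)
river: ρ → (11,41,-47)
river: ρ → (-47,53,5)
river: ρ → (5,57,-25)
closes: descent 2, river 22
min |a| on river = 1

1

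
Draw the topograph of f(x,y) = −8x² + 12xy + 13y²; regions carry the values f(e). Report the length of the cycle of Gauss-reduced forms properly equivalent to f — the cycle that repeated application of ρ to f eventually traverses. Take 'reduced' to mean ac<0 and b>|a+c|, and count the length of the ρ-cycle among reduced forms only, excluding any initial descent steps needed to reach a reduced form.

D = 560, ⌊√D⌋ = 23
river: ρ → (13,14,-7)
river: ρ → (-7,14,13)
river: ρ → (13,12,-8)
river: ρ → (-8,20,5)
river: ρ → (5,20,-8)
river: ρ → (-8,12,13)
ρ-cycle length = 6 (tail of 0 descent steps not counted)

6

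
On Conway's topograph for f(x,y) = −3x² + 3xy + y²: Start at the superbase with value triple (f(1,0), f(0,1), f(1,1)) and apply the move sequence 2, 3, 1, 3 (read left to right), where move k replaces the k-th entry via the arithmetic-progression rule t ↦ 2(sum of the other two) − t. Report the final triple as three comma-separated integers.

start (-3,1,1) = (f(1,0),f(0,1),f(1,1))
replace slot 2: 2·((-3)+1) − 1 = -5 → (-3,-5,1)
replace slot 3: 2·((-3)+(-5)) − 1 = -17 → (-3,-5,-17)
replace slot 1: 2·((-5)+(-17)) − (-3) = -41 → (-41,-5,-17)
replace slot 3: 2·((-41)+(-5)) − (-17) = -75 → (-41,-5,-75)

-41,-5,-75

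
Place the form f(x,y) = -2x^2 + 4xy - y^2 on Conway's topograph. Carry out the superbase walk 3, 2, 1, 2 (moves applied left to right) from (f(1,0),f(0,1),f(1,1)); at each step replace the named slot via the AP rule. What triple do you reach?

start (-2,-1,1) = (f(1,0),f(0,1),f(1,1))
replace slot 3: 2·((-2)+(-1)) − 1 = -7 → (-2,-1,-7)
replace slot 2: 2·((-2)+(-7)) − (-1) = -17 → (-2,-17,-7)
replace slot 1: 2·((-17)+(-7)) − (-2) = -46 → (-46,-17,-7)
replace slot 2: 2·((-46)+(-7)) − (-17) = -89 → (-46,-89,-7)

-46,-89,-7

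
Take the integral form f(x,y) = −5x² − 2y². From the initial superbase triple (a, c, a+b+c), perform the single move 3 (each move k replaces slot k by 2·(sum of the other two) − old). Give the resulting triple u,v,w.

start (-5,-2,-7) = (f(1,0),f(0,1),f(1,1))
replace slot 3: 2·((-5)+(-2)) − (-7) = -7 → (-5,-2,-7)

-5,-2,-7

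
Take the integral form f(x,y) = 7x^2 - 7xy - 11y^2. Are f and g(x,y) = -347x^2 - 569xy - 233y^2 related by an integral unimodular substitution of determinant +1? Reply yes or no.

D₁ = 357, D₂ = 357
river cycle of f (length 4): (-11, 7, 7), (7, 7, -11), (-11, 15, 3), (3, 15, -11)
river cycle of g (length 4): (-11, 7, 7), (7, 7, -11), (-11, 15, 3), (3, 15, -11)
cycles coincide ⇒ equivalent

yes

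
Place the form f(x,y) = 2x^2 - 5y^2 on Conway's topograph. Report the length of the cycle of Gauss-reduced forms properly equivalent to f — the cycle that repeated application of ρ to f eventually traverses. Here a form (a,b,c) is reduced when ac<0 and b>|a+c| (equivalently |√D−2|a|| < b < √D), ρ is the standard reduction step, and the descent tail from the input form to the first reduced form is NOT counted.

D = 40, ⌊√D⌋ = 6
descent: ρ → (-5,0,2)
descent: ρ → (2,4,-3)  [lands on river]
river: ρ → (-3,2,3)
river: ρ → (3,4,-2)
river: ρ → (-2,4,3)
river: ρ → (3,2,-3)
river: ρ → (-3,4,2)
ρ-cycle length = 6 (tail of 2 descent steps not counted)

6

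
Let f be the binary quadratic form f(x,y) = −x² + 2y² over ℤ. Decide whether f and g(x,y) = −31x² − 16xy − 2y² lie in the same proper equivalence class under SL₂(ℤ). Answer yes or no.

D₁ = 8, D₂ = 8
river cycle of f (length 2): (-1, 2, 1), (1, 2, -1)
river cycle of g (length 2): (1, 2, -1), (-1, 2, 1)
cycles coincide ⇒ equivalent

yes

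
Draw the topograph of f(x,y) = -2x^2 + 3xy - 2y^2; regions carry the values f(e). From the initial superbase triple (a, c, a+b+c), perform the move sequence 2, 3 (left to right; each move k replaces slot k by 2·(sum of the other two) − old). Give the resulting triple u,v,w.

start (-2,-2,-1) = (f(1,0),f(0,1),f(1,1))
replace slot 2: 2·((-2)+(-1)) − (-2) = -4 → (-2,-4,-1)
replace slot 3: 2·((-2)+(-4)) − (-1) = -11 → (-2,-4,-11)

-2,-4,-11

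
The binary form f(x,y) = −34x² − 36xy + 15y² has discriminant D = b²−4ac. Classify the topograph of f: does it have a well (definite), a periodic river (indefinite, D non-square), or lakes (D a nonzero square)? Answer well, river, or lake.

D = b²−4ac = (-36)² − 4·(-34)·15 = 3336
D > 0 non-square ⇒ indefinite ⇒ periodic river

river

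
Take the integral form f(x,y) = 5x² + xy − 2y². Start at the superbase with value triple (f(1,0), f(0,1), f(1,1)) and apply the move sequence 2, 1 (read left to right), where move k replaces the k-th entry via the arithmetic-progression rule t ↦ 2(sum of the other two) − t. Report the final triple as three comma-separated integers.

start (5,-2,4) = (f(1,0),f(0,1),f(1,1))
replace slot 2: 2·(5+4) − (-2) = 20 → (5,20,4)
replace slot 1: 2·(20+4) − 5 = 43 → (43,20,4)

43,20,4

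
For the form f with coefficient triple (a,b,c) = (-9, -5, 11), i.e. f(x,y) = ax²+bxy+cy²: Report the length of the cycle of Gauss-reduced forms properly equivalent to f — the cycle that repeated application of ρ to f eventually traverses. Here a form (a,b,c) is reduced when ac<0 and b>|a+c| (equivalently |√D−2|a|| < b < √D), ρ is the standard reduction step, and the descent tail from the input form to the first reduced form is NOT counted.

D = 421, ⌊√D⌋ = 20
descent: ρ → (11,5,-9)  [lands on river]
river: ρ → (-9,13,7)
river: ρ → (7,15,-7)
river: ρ → (-7,13,9)
river: ρ → (9,5,-11)
river: ρ → (-11,17,3)
river: ρ → (3,19,-5)
river: ρ → (-5,11,15)
river: ρ → (15,19,-1)
river: ρ → (-1,19,15)
river: ρ → (15,11,-5)
river: ρ → (-5,19,3)
river: ρ → (3,17,-11)
river: ρ → (-11,5,9)
river: ρ → (9,13,-7)
river: ρ → (-7,15,7)
river: ρ → (7,13,-9)
river: ρ → (-9,5,11)
river: ρ → (11,17,-3)
river: ρ → (-3,19,5)
river: ρ → (5,11,-15)
river: ρ → (-15,19,1)
river: ρ → (1,19,-15)
river: ρ → (-15,11,5)
river: ρ → (5,19,-3)
river: ρ → (-3,17,11)
ρ-cycle length = 26 (tail of 1 descent step not counted)

26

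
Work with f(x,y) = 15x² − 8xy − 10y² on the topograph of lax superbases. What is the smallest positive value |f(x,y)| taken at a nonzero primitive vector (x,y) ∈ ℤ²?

descent: ρ → (-10,8,15)  [lands on river]
river: ρ → (15,22,-3)
river: ρ → (-3,20,22)
river: ρ → (22,24,-1)
river: ρ → (-1,24,22)
river: ρ → (22,20,-3)
river: ρ → (-3,22,15)
river: ρ → (15,8,-10)
river: ρ → (-10,12,13)
river: ρ → (13,14,-9)
river: ρ → (-9,22,5)
river: ρ → (5,18,-17)
river: ρ → (-17,16,6)
river: ρ → (6,20,-11)
river: ρ → (-11,24,2)
river: ρ → (2,24,-11)
river: ρ → (-11,20,6)
river: ρ → (6,16,-17)
river: ρ → (-17,18,5)
river: ρ → (5,22,-9)
river: ρ → (-9,14,13)
river: ρ → (13,12,-10)
closes: descent 1, river 22
min |a| on river = 1

1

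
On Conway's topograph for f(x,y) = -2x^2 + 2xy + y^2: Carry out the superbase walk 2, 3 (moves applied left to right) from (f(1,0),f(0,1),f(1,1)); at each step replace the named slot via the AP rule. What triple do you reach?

start (-2,1,1) = (f(1,0),f(0,1),f(1,1))
replace slot 2: 2·((-2)+1) − 1 = -3 → (-2,-3,1)
replace slot 3: 2·((-2)+(-3)) − 1 = -11 → (-2,-3,-11)

-2,-3,-11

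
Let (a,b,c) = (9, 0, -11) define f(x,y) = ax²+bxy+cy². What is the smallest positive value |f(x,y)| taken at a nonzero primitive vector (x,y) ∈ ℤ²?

descent: ρ → (-11,0,9)
descent: ρ → (9,18,-2)  [lands on river]
river: ρ → (-2,18,9)
closes: descent 2, river 2
min |a| on river = 2

2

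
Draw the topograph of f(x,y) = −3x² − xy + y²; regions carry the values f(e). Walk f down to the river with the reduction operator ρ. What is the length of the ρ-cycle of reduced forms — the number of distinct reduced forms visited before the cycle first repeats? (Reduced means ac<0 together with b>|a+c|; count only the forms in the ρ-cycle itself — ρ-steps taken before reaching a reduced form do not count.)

D = 13, ⌊√D⌋ = 3
descent: ρ → (1,3,-1)  [lands on river]
river: ρ → (-1,3,1)
ρ-cycle length = 2 (tail of 1 descent step not counted)

2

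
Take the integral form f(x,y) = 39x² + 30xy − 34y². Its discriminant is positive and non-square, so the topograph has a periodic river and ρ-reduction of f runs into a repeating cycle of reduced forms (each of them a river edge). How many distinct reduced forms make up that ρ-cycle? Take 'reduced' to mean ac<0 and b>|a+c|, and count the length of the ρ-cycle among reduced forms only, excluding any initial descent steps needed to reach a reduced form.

D = 6204, ⌊√D⌋ = 78
river: ρ → (-34,38,35)
river: ρ → (35,32,-37)
river: ρ → (-37,42,30)
river: ρ → (30,78,-1)
river: ρ → (-1,78,30)
river: ρ → (30,42,-37)
river: ρ → (-37,32,35)
river: ρ → (35,38,-34)
river: ρ → (-34,30,39)
river: ρ → (39,48,-25)
river: ρ → (-25,52,35)
river: ρ → (35,18,-42)
river: ρ → (-42,66,11)
river: ρ → (11,66,-42)
river: ρ → (-42,18,35)
river: ρ → (35,52,-25)
river: ρ → (-25,48,39)
river: ρ → (39,30,-34)
ρ-cycle length = 18 (tail of 0 descent steps not counted)

18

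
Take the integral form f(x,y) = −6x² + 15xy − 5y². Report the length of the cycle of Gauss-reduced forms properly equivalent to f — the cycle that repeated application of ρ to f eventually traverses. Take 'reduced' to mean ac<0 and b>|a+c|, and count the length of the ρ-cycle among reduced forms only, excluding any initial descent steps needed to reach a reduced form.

D = 105, ⌊√D⌋ = 10
descent: ρ → (-5,5,4)  [lands on river]
river: ρ → (4,3,-6)
river: ρ → (-6,9,1)
river: ρ → (1,9,-6)
river: ρ → (-6,3,4)
river: ρ → (4,5,-5)
ρ-cycle length = 6 (tail of 1 descent step not counted)

6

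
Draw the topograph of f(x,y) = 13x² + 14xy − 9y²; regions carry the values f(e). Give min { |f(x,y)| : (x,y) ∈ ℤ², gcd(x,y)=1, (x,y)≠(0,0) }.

river: ρ → (-9,22,5)
river: ρ → (5,18,-17)
river: ρ → (-17,16,6)
river: ρ → (6,20,-11)
river: ρ → (-11,24,2)
river: ρ → (2,24,-11)
river: ρ → (-11,20,6)
river: ρ → (6,16,-17)
river: ρ → (-17,18,5)
river: ρ → (5,22,-9)
river: ρ → (-9,14,13)
river: ρ → (13,12,-10)
river: ρ → (-10,8,15)
river: ρ → (15,22,-3)
river: ρ → (-3,20,22)
river: ρ → (22,24,-1)
river: ρ → (-1,24,22)
river: ρ → (22,20,-3)
river: ρ → (-3,22,15)
river: ρ → (15,8,-10)
river: ρ → (-10,12,13)
river: ρ → (13,14,-9)
closes: descent 0, river 22
min |a| on river = 1

1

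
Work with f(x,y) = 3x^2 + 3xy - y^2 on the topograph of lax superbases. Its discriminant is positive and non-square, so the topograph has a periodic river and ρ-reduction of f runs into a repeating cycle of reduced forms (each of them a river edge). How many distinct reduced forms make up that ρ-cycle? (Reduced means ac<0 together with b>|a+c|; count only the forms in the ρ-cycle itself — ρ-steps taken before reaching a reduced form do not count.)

D = 21, ⌊√D⌋ = 4
river: ρ → (-1,3,3)
river: ρ → (3,3,-1)
ρ-cycle length = 2 (tail of 0 descent steps not counted)

2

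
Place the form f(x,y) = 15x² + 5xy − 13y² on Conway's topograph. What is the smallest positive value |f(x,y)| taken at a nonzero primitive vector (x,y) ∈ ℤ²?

river: ρ → (-13,21,7)
river: ρ → (7,21,-13)
river: ρ → (-13,5,15)
river: ρ → (15,25,-3)
river: ρ → (-3,23,23)
river: ρ → (23,23,-3)
river: ρ → (-3,25,15)
river: ρ → (15,5,-13)
closes: descent 0, river 8
min |a| on river = 3

3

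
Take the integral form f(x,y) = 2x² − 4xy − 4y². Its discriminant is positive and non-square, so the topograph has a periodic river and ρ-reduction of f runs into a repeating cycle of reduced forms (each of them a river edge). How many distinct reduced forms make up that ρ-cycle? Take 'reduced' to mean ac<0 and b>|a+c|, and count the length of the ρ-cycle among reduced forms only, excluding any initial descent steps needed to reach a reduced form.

D = 48, ⌊√D⌋ = 6
descent: ρ → (-4,4,2)  [lands on river]
river: ρ → (2,4,-4)
ρ-cycle length = 2 (tail of 1 descent step not counted)

2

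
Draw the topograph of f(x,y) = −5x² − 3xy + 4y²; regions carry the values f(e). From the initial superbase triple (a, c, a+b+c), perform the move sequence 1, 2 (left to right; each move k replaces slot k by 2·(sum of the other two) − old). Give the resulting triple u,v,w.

start (-5,4,-4) = (f(1,0),f(0,1),f(1,1))
replace slot 1: 2·(4+(-4)) − (-5) = 5 → (5,4,-4)
replace slot 2: 2·(5+(-4)) − 4 = -2 → (5,-2,-4)

5,-2,-4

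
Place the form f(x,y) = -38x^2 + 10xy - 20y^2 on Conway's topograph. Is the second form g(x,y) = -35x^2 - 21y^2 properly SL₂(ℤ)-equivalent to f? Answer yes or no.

D₁ = -2940, D₂ = -2940
f is negative-definite; reduce −f:
−f: flip: (38,-10,20)→(20,10,38)
−f: reduced (well bottom): (20,10,38) with a≤c, −a<b≤a
flip sign back: reduced form of f is (-20,-10,-38)
g is negative-definite; reduce −g:
−g: flip: (35,0,21)→(21,0,35)
−g: reduced (well bottom): (21,0,35) with a≤c, −a<b≤a
flip sign back: reduced form of g is (-21,0,-35)
reduced forms (-20, -10, -38) vs (-21, 0, -35) ⇒ inequivalent

no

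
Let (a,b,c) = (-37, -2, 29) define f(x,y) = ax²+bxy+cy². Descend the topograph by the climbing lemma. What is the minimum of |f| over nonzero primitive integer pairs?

descent: ρ → (29,60,-6)  [lands on river]
river: ρ → (-6,60,29)
river: ρ → (29,56,-10)
river: ρ → (-10,64,5)
river: ρ → (5,56,-58)
river: ρ → (-58,60,3)
river: ρ → (3,60,-58)
river: ρ → (-58,56,5)
river: ρ → (5,64,-10)
river: ρ → (-10,56,29)
closes: descent 1, river 10
min |a| on river = 3

3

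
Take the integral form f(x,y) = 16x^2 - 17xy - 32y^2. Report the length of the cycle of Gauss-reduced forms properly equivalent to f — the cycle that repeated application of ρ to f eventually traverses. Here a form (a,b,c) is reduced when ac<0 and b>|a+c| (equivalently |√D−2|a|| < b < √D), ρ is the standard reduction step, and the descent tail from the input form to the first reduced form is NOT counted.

D = 2337, ⌊√D⌋ = 48
descent: ρ → (-32,17,16)  [lands on river]
river: ρ → (16,47,-2)
river: ρ → (-2,45,39)
river: ρ → (39,33,-8)
river: ρ → (-8,47,4)
river: ρ → (4,41,-41)
river: ρ → (-41,41,4)
river: ρ → (4,47,-8)
river: ρ → (-8,33,39)
river: ρ → (39,45,-2)
river: ρ → (-2,47,16)
river: ρ → (16,17,-32)
river: ρ → (-32,47,1)
river: ρ → (1,47,-32)
ρ-cycle length = 14 (tail of 1 descent step not counted)

14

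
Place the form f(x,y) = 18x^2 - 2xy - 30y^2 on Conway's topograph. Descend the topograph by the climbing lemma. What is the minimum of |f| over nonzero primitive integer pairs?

descent: ρ → (-30,2,18)
descent: ρ → (18,34,-14)  [lands on river]
river: ρ → (-14,22,30)
river: ρ → (30,38,-6)
river: ρ → (-6,46,2)
river: ρ → (2,46,-6)
river: ρ → (-6,38,30)
river: ρ → (30,22,-14)
river: ρ → (-14,34,18)
river: ρ → (18,38,-10)
river: ρ → (-10,42,10)
river: ρ → (10,38,-18)
river: ρ → (-18,34,14)
river: ρ → (14,22,-30)
river: ρ → (-30,38,6)
river: ρ → (6,46,-2)
river: ρ → (-2,46,6)
river: ρ → (6,38,-30)
river: ρ → (-30,22,14)
river: ρ → (14,34,-18)
river: ρ → (-18,38,10)
river: ρ → (10,42,-10)
river: ρ → (-10,38,18)
closes: descent 2, river 22
min |a| on river = 2

2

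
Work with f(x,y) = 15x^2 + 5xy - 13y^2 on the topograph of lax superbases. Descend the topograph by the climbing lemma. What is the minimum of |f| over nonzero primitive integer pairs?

river: ρ → (-13,21,7)
river: ρ → (7,21,-13)
river: ρ → (-13,5,15)
river: ρ → (15,25,-3)
river: ρ → (-3,23,23)
river: ρ → (23,23,-3)
river: ρ → (-3,25,15)
river: ρ → (15,5,-13)
closes: descent 0, river 8
min |a| on river = 3

3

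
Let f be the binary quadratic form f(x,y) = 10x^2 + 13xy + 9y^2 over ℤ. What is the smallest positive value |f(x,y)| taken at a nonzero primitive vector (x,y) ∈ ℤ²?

translate: b→-7 (≡13 mod 20), so (10,13,9)→(10,-7,6)
flip: (10,-7,6)→(6,7,10)
translate: b→-5 (≡7 mod 12), so (6,7,10)→(6,-5,9)
reduced (well bottom): (6,-5,9) with a≤c, −a<b≤a
well minimum = a = 6

6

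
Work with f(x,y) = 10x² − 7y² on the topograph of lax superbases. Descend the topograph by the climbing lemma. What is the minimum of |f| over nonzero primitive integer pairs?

descent: ρ → (-7,14,3)  [lands on river]
river: ρ → (3,16,-2)
river: ρ → (-2,16,3)
river: ρ → (3,14,-7)
closes: descent 1, river 4
min |a| on river = 2

2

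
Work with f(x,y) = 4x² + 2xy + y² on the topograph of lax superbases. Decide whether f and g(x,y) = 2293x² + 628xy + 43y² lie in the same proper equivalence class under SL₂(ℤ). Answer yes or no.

D₁ = -12, D₂ = -12
f: flip: (4,2,1)→(1,-2,4)
f: translate: b→0 (≡-2 mod 2), so (1,-2,4)→(1,0,3)
f: reduced (well bottom): (1,0,3) with a≤c, −a<b≤a
g: flip: (2293,628,43)→(43,-628,2293)
g: translate: b→-26 (≡-628 mod 86), so (43,-628,2293)→(43,-26,4)
g: flip: (43,-26,4)→(4,26,43)
g: translate: b→2 (≡26 mod 8), so (4,26,43)→(4,2,1)
g: flip: (4,2,1)→(1,-2,4)
g: translate: b→0 (≡-2 mod 2), so (1,-2,4)→(1,0,3)
g: reduced (well bottom): (1,0,3) with a≤c, −a<b≤a
reduced forms (1, 0, 3) vs (1, 0, 3) ⇒ equivalent

yes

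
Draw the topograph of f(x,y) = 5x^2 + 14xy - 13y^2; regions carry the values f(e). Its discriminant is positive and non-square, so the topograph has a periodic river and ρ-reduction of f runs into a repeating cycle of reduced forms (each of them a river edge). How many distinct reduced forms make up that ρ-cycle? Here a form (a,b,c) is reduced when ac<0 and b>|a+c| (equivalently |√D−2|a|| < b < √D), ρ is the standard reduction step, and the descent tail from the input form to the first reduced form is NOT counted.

D = 456, ⌊√D⌋ = 21
river: ρ → (-13,12,6)
river: ρ → (6,12,-13)
river: ρ → (-13,14,5)
river: ρ → (5,16,-10)
river: ρ → (-10,4,11)
river: ρ → (11,18,-3)
river: ρ → (-3,18,11)
river: ρ → (11,4,-10)
river: ρ → (-10,16,5)
river: ρ → (5,14,-13)
ρ-cycle length = 10 (tail of 0 descent steps not counted)

10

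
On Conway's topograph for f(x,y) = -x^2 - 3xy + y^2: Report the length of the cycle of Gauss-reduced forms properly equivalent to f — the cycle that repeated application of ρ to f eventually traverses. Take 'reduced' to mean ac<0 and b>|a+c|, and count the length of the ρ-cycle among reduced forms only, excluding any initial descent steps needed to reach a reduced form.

D = 13, ⌊√D⌋ = 3
descent: ρ → (1,3,-1)  [lands on river]
river: ρ → (-1,3,1)
ρ-cycle length = 2 (tail of 1 descent step not counted)

2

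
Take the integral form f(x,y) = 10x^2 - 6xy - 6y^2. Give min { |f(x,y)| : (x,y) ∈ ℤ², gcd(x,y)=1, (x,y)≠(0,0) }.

descent: ρ → (-6,6,10)  [lands on river]
river: ρ → (10,14,-2)
river: ρ → (-2,14,10)
river: ρ → (10,6,-6)
closes: descent 1, river 4
min |a| on river = 2

2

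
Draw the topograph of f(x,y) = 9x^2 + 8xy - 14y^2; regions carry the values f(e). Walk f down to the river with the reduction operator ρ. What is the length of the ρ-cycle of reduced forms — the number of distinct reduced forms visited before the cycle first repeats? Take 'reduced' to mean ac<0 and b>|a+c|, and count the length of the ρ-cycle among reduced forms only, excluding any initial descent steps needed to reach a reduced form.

D = 568, ⌊√D⌋ = 23
river: ρ → (-14,20,3)
river: ρ → (3,22,-7)
river: ρ → (-7,20,6)
river: ρ → (6,16,-13)
river: ρ → (-13,10,9)
river: ρ → (9,8,-14)
ρ-cycle length = 6 (tail of 0 descent steps not counted)

6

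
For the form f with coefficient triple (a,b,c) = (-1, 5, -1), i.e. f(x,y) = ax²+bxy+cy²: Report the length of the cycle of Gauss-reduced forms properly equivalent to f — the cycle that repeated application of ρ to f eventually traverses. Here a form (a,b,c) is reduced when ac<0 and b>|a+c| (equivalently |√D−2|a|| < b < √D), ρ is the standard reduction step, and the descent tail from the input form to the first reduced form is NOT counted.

D = 21, ⌊√D⌋ = 4
descent: ρ → (-1,3,3)  [lands on river]
river: ρ → (3,3,-1)
ρ-cycle length = 2 (tail of 1 descent step not counted)

2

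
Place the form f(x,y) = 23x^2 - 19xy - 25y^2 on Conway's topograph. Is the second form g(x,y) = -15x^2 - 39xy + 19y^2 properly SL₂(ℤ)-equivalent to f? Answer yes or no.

D₁ = 2661, D₂ = 2661
river cycle of f (length 24): (-25, 19, 23), (23, 27, -21), (-21, 15, 29), (29, 43, -7), (-7, 41, 35), (35, 29, -13), (-13, 49, 5), (5, 51, -3), (-3, 51, 5), (5, 49, -13), … (14 more)
river cycle of g (length 24): (19, 39, -15), (-15, 51, 1), (1, 51, -15), (-15, 39, 19), (19, 37, -17), (-17, 31, 25), (25, 19, -23), (-23, 27, 21), (21, 15, -29), (-29, 43, 7), … (14 more)
cycles differ ⇒ inequivalent

no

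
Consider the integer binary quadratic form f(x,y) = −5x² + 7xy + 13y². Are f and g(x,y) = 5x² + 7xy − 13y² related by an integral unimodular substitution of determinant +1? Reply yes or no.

D₁ = 309, D₂ = 309
river cycle of f (length 6): (-5, 17, 1), (1, 17, -5), (-5, 13, 7), (7, 15, -3), (-3, 15, 7), (7, 13, -5)
river cycle of g (length 6): (5, 17, -1), (-1, 17, 5), (5, 13, -7), (-7, 15, 3), (3, 15, -7), (-7, 13, 5)
cycles differ ⇒ inequivalent

no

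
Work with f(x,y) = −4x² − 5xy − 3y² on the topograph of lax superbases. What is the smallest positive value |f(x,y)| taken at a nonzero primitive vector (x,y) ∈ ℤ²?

translate: b→-3 (≡5 mod 8), so (4,5,3)→(4,-3,2)
flip: (4,-3,2)→(2,3,4)
translate: b→-1 (≡3 mod 4), so (2,3,4)→(2,-1,3)
reduced (well bottom): (2,-1,3) with a≤c, −a<b≤a
well minimum |f| = |-2| = 2 (negative-definite)

2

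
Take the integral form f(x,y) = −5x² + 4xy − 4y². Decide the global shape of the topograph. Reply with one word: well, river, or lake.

D = b²−4ac = 4² − 4·(-5)·(-4) = -64
D < 0 ⇒ definite ⇒ every region one sign ⇒ single well

well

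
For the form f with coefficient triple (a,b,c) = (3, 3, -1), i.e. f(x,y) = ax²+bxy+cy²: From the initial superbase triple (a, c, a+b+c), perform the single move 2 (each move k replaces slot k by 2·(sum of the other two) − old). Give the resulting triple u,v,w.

start (3,-1,5) = (f(1,0),f(0,1),f(1,1))
replace slot 2: 2·(3+5) − (-1) = 17 → (3,17,5)

3,17,5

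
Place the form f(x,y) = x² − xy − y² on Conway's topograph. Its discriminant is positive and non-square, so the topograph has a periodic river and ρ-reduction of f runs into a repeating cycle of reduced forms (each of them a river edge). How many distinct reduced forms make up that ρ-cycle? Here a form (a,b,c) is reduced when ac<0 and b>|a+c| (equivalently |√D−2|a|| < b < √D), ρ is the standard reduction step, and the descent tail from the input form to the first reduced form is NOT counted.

D = 5, ⌊√D⌋ = 2
descent: ρ → (-1,1,1)  [lands on river]
river: ρ → (1,1,-1)
ρ-cycle length = 2 (tail of 1 descent step not counted)

2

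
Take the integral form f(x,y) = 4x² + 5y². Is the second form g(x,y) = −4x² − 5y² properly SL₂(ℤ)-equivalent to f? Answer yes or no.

D₁ = -80, D₂ = -80
f: reduced (well bottom): (4,0,5) with a≤c, −a<b≤a
g is negative-definite; reduce −g:
−g: reduced (well bottom): (4,0,5) with a≤c, −a<b≤a
flip sign back: reduced form of g is (-4,0,-5)
reduced forms (4, 0, 5) vs (-4, 0, -5) ⇒ inequivalent

no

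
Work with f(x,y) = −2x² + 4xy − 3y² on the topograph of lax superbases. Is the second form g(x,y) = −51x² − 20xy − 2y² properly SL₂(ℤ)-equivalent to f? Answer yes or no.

D₁ = -8, D₂ = -8
f is negative-definite; reduce −f:
−f: translate: b→0 (≡-4 mod 4), so (2,-4,3)→(2,0,1)
−f: flip: (2,0,1)→(1,0,2)
−f: reduced (well bottom): (1,0,2) with a≤c, −a<b≤a
flip sign back: reduced form of f is (-1,0,-2)
g is negative-definite; reduce −g:
−g: flip: (51,20,2)→(2,-20,51)
−g: translate: b→0 (≡-20 mod 4), so (2,-20,51)→(2,0,1)
−g: flip: (2,0,1)→(1,0,2)
−g: reduced (well bottom): (1,0,2) with a≤c, −a<b≤a
flip sign back: reduced form of g is (-1,0,-2)
reduced forms (-1, 0, -2) vs (-1, 0, -2) ⇒ equivalent

yes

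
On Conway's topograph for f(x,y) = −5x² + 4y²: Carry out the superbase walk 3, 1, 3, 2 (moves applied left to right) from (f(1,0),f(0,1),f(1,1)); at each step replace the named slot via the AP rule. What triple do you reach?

start (-5,4,-1) = (f(1,0),f(0,1),f(1,1))
replace slot 3: 2·((-5)+4) − (-1) = -1 → (-5,4,-1)
replace slot 1: 2·(4+(-1)) − (-5) = 11 → (11,4,-1)
replace slot 3: 2·(11+4) − (-1) = 31 → (11,4,31)
replace slot 2: 2·(11+31) − 4 = 80 → (11,80,31)

11,80,31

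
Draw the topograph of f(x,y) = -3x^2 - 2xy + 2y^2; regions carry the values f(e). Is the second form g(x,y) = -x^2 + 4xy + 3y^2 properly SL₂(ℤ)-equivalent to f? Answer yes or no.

D₁ = 28, D₂ = 28
river cycle of f (length 4): (2, 2, -3), (-3, 4, 1), (1, 4, -3), (-3, 2, 2)
river cycle of g (length 4): (3, 2, -2), (-2, 2, 3), (3, 4, -1), (-1, 4, 3)
cycles differ ⇒ inequivalent

no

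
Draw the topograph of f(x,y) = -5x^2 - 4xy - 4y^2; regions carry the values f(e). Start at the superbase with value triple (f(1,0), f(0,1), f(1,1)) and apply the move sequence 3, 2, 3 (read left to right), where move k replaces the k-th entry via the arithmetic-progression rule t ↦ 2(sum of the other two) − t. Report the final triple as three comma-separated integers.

start (-5,-4,-13) = (f(1,0),f(0,1),f(1,1))
replace slot 3: 2·((-5)+(-4)) − (-13) = -5 → (-5,-4,-5)
replace slot 2: 2·((-5)+(-5)) − (-4) = -16 → (-5,-16,-5)
replace slot 3: 2·((-5)+(-16)) − (-5) = -37 → (-5,-16,-37)

-5,-16,-37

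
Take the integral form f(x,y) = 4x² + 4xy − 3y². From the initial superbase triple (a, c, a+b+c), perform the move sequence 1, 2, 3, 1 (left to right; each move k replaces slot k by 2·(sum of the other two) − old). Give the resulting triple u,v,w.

start (4,-3,5) = (f(1,0),f(0,1),f(1,1))
replace slot 1: 2·((-3)+5) − 4 = 0 → (0,-3,5)
replace slot 2: 2·(0+5) − (-3) = 13 → (0,13,5)
replace slot 3: 2·(0+13) − 5 = 21 → (0,13,21)
replace slot 1: 2·(13+21) − 0 = 68 → (68,13,21)

68,13,21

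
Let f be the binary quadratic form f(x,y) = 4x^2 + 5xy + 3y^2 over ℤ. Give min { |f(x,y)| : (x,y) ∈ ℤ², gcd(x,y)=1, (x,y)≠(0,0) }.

translate: b→-3 (≡5 mod 8), so (4,5,3)→(4,-3,2)
flip: (4,-3,2)→(2,3,4)
translate: b→-1 (≡3 mod 4), so (2,3,4)→(2,-1,3)
reduced (well bottom): (2,-1,3) with a≤c, −a<b≤a
well minimum = a = 2

2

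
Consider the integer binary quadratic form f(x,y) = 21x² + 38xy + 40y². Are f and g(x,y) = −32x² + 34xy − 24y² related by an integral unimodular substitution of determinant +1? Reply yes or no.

D₁ = -1916, D₂ = -1916
f: translate: b→-4 (≡38 mod 42), so (21,38,40)→(21,-4,23)
f: reduced (well bottom): (21,-4,23) with a≤c, −a<b≤a
g is negative-definite; reduce −g:
−g: translate: b→30 (≡-34 mod 64), so (32,-34,24)→(32,30,22)
−g: flip: (32,30,22)→(22,-30,32)
−g: translate: b→14 (≡-30 mod 44), so (22,-30,32)→(22,14,24)
−g: reduced (well bottom): (22,14,24) with a≤c, −a<b≤a
flip sign back: reduced form of g is (-22,-14,-24)
reduced forms (21, -4, 23) vs (-22, -14, -24) ⇒ inequivalent

no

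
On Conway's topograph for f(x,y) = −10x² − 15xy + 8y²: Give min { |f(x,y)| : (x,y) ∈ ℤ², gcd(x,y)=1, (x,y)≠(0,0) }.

descent: ρ → (8,15,-10)  [lands on river]
river: ρ → (-10,5,13)
river: ρ → (13,21,-2)
river: ρ → (-2,23,2)
river: ρ → (2,21,-13)
river: ρ → (-13,5,10)
river: ρ → (10,15,-8)
river: ρ → (-8,17,8)
closes: descent 1, river 8
min |a| on river = 2

2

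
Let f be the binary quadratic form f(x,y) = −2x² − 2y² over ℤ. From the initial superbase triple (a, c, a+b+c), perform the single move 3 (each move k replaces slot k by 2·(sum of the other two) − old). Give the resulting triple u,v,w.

start (-2,-2,-4) = (f(1,0),f(0,1),f(1,1))
replace slot 3: 2·((-2)+(-2)) − (-4) = -4 → (-2,-2,-4)

-2,-2,-4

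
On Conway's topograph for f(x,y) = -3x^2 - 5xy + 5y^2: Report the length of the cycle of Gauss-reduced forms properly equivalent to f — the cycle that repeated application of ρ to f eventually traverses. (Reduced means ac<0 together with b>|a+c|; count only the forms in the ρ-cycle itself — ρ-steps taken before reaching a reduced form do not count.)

D = 85, ⌊√D⌋ = 9
descent: ρ → (5,5,-3)  [lands on river]
river: ρ → (-3,7,3)
river: ρ → (3,5,-5)
river: ρ → (-5,5,3)
river: ρ → (3,7,-3)
river: ρ → (-3,5,5)
ρ-cycle length = 6 (tail of 1 descent step not counted)

6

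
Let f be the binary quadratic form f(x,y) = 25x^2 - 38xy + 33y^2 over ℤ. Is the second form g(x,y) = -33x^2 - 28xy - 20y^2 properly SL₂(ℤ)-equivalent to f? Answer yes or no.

D₁ = -1856, D₂ = -1856
f: translate: b→12 (≡-38 mod 50), so (25,-38,33)→(25,12,20)
f: flip: (25,12,20)→(20,-12,25)
f: reduced (well bottom): (20,-12,25) with a≤c, −a<b≤a
g is negative-definite; reduce −g:
−g: flip: (33,28,20)→(20,-28,33)
−g: translate: b→12 (≡-28 mod 40), so (20,-28,33)→(20,12,25)
−g: reduced (well bottom): (20,12,25) with a≤c, −a<b≤a
flip sign back: reduced form of g is (-20,-12,-25)
reduced forms (20, -12, 25) vs (-20, -12, -25) ⇒ inequivalent

no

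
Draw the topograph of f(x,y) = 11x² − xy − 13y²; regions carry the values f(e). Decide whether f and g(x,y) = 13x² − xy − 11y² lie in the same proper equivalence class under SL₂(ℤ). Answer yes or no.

D₁ = 573, D₂ = 573
river cycle of f (length 4): (11, 21, -3), (-3, 21, 11), (11, 23, -1), (-1, 23, 11)
river cycle of g (length 4): (-11, 23, 1), (1, 23, -11), (-11, 21, 3), (3, 21, -11)
cycles differ ⇒ inequivalent

no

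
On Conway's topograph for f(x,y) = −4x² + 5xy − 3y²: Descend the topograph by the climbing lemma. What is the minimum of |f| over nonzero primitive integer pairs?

translate: b→3 (≡-5 mod 8), so (4,-5,3)→(4,3,2)
flip: (4,3,2)→(2,-3,4)
translate: b→1 (≡-3 mod 4), so (2,-3,4)→(2,1,3)
reduced (well bottom): (2,1,3) with a≤c, −a<b≤a
well minimum |f| = |-2| = 2 (negative-definite)

2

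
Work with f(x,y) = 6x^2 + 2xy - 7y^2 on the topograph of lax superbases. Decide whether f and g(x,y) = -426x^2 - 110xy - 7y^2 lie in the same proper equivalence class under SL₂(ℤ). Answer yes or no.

D₁ = 172, D₂ = 172
river cycle of f (length 10): (-7, 12, 1), (1, 12, -7), (-7, 2, 6), (6, 10, -3), (-3, 8, 9), (9, 10, -2), (-2, 10, 9), (9, 8, -3), (-3, 10, 6), (6, 2, -7)
river cycle of g (length 10): (-7, 12, 1), (1, 12, -7), (-7, 2, 6), (6, 10, -3), (-3, 8, 9), (9, 10, -2), (-2, 10, 9), (9, 8, -3), (-3, 10, 6), (6, 2, -7)
cycles coincide ⇒ equivalent

yes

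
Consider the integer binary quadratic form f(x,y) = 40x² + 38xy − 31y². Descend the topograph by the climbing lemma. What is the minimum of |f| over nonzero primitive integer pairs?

river: ρ → (-31,24,47)
river: ρ → (47,70,-8)
river: ρ → (-8,74,29)
river: ρ → (29,42,-40)
river: ρ → (-40,38,31)
river: ρ → (31,24,-47)
river: ρ → (-47,70,8)
river: ρ → (8,74,-29)
river: ρ → (-29,42,40)
river: ρ → (40,38,-31)
closes: descent 0, river 10
min |a| on river = 8

8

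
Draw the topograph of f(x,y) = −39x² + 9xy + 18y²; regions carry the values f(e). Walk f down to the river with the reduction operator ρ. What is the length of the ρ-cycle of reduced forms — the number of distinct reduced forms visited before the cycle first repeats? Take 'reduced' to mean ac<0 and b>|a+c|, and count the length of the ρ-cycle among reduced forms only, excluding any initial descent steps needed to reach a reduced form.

D = 2889, ⌊√D⌋ = 53
descent: ρ → (18,27,-30)  [lands on river]
river: ρ → (-30,33,15)
river: ρ → (15,27,-36)
river: ρ → (-36,45,6)
river: ρ → (6,51,-12)
river: ρ → (-12,45,18)
ρ-cycle length = 6 (tail of 1 descent step not counted)

6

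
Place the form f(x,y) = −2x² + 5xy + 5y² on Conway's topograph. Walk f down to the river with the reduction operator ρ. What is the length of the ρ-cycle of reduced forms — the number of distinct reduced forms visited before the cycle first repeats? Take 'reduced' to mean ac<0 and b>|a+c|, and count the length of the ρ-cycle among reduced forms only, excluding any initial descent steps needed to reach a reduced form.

D = 65, ⌊√D⌋ = 8
river: ρ → (5,5,-2)
river: ρ → (-2,7,2)
river: ρ → (2,5,-5)
river: ρ → (-5,5,2)
river: ρ → (2,7,-2)
river: ρ → (-2,5,5)
ρ-cycle length = 6 (tail of 0 descent steps not counted)

6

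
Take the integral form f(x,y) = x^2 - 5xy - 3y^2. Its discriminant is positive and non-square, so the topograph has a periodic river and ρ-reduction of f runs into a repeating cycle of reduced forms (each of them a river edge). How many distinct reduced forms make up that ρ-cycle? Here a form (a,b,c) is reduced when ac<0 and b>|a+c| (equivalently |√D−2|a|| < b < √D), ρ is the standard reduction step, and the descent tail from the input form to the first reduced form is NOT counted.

D = 37, ⌊√D⌋ = 6
descent: ρ → (-3,5,1)  [lands on river]
river: ρ → (1,5,-3)
river: ρ → (-3,1,3)
river: ρ → (3,5,-1)
river: ρ → (-1,5,3)
river: ρ → (3,1,-3)
ρ-cycle length = 6 (tail of 1 descent step not counted)

6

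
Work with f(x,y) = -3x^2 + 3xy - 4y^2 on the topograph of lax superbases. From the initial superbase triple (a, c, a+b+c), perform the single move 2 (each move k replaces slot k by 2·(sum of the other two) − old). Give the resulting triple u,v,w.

start (-3,-4,-4) = (f(1,0),f(0,1),f(1,1))
replace slot 2: 2·((-3)+(-4)) − (-4) = -10 → (-3,-10,-4)

-3,-10,-4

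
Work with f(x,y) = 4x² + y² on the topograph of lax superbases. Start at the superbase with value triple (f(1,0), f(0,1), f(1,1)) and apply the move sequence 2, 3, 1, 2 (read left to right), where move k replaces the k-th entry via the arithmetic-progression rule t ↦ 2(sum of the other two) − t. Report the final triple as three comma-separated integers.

start (4,1,5) = (f(1,0),f(0,1),f(1,1))
replace slot 2: 2·(4+5) − 1 = 17 → (4,17,5)
replace slot 3: 2·(4+17) − 5 = 37 → (4,17,37)
replace slot 1: 2·(17+37) − 4 = 104 → (104,17,37)
replace slot 2: 2·(104+37) − 17 = 265 → (104,265,37)

104,265,37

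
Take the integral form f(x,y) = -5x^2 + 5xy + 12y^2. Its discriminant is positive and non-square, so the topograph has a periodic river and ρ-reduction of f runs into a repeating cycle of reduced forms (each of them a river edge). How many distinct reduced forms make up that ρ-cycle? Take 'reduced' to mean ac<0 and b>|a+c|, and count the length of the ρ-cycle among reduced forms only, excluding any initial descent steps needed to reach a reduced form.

D = 265, ⌊√D⌋ = 16
descent: ρ → (12,-5,-5)
descent: ρ → (-5,15,2)  [lands on river]
river: ρ → (2,13,-12)
river: ρ → (-12,11,3)
river: ρ → (3,13,-8)
river: ρ → (-8,3,8)
river: ρ → (8,13,-3)
river: ρ → (-3,11,12)
river: ρ → (12,13,-2)
river: ρ → (-2,15,5)
river: ρ → (5,15,-2)
river: ρ → (-2,13,12)
river: ρ → (12,11,-3)
river: ρ → (-3,13,8)
river: ρ → (8,3,-8)
river: ρ → (-8,13,3)
river: ρ → (3,11,-12)
river: ρ → (-12,13,2)
river: ρ → (2,15,-5)
ρ-cycle length = 18 (tail of 2 descent steps not counted)

18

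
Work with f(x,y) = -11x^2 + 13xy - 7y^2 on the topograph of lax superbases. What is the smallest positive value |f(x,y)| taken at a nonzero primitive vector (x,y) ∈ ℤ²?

translate: b→9 (≡-13 mod 22), so (11,-13,7)→(11,9,5)
flip: (11,9,5)→(5,-9,11)
translate: b→1 (≡-9 mod 10), so (5,-9,11)→(5,1,7)
reduced (well bottom): (5,1,7) with a≤c, −a<b≤a
well minimum |f| = |-5| = 5 (negative-definite)

5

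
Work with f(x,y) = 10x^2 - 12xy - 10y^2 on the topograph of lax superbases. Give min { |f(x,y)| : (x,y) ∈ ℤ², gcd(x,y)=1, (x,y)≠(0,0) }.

descent: ρ → (-10,12,10)  [lands on river]
river: ρ → (10,8,-12)
river: ρ → (-12,16,6)
river: ρ → (6,20,-6)
river: ρ → (-6,16,12)
river: ρ → (12,8,-10)
closes: descent 1, river 6
min |a| on river = 6

6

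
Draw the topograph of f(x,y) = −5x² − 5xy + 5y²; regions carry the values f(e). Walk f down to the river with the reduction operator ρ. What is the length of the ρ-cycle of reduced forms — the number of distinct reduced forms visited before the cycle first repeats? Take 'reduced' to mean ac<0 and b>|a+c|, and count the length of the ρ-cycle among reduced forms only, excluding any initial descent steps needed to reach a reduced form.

D = 125, ⌊√D⌋ = 11
descent: ρ → (5,5,-5)  [lands on river]
river: ρ → (-5,5,5)
ρ-cycle length = 2 (tail of 1 descent step not counted)

2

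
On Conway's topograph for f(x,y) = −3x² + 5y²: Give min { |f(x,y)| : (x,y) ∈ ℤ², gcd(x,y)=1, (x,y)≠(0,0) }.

descent: ρ → (5,0,-3)
descent: ρ → (-3,6,2)  [lands on river]
river: ρ → (2,6,-3)
closes: descent 2, river 2
min |a| on river = 2

2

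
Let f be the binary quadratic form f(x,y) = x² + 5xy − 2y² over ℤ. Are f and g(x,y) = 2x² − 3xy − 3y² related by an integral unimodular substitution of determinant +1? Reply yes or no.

D₁ = 33, D₂ = 33
river cycle of f (length 4): (-2, 3, 3), (3, 3, -2), (-2, 5, 1), (1, 5, -2)
river cycle of g (length 4): (-3, 3, 2), (2, 5, -1), (-1, 5, 2), (2, 3, -3)
cycles differ ⇒ inequivalent

no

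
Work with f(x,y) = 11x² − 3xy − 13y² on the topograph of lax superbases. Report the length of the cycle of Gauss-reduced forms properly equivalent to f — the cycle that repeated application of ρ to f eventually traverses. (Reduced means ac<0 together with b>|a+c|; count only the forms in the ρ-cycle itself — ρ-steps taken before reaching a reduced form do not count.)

D = 581, ⌊√D⌋ = 24
descent: ρ → (-13,3,11)  [lands on river]
river: ρ → (11,19,-5)
river: ρ → (-5,21,7)
river: ρ → (7,21,-5)
river: ρ → (-5,19,11)
river: ρ → (11,3,-13)
river: ρ → (-13,23,1)
river: ρ → (1,23,-13)
ρ-cycle length = 8 (tail of 1 descent step not counted)

8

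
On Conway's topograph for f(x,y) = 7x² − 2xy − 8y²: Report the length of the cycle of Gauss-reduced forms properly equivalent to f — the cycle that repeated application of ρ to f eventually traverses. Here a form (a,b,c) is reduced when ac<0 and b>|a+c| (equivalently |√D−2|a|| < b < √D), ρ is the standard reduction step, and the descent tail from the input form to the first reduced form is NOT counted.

D = 228, ⌊√D⌋ = 15
descent: ρ → (-8,2,7)  [lands on river]
river: ρ → (7,12,-3)
river: ρ → (-3,12,7)
river: ρ → (7,2,-8)
river: ρ → (-8,14,1)
river: ρ → (1,14,-8)
ρ-cycle length = 6 (tail of 1 descent step not counted)

6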